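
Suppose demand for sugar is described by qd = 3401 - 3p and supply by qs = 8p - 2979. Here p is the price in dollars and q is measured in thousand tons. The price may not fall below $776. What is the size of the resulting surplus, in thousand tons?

2156

Without the control the market clears where 3401 - 3p = 8p - 2979, i.e. p* = 580 and q* = 1661.
The floor of 776 is above the equilibrium price 580, so it binds.
At p = 776: qd = 3401 - 3·776 = 1073 and qs = 8·776 - 2979 = 3229.
Surplus = qs - qd = 3229 - 1073 = 2156.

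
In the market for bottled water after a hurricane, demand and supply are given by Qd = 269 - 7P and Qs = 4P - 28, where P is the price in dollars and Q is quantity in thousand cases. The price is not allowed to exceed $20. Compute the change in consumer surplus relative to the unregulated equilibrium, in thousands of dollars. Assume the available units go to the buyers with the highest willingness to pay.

308

In a free market, 269 - 7P = 4P - 28 gives the equilibrium P* = 27, Q* = 80.
Because the ceiling (20) lies below the market-clearing price, it is binding.
At P = 20: Qd = 269 - 7·20 = 129 and Qs = 4·20 - 28 = 52.
Consumer surplus without the control is ½ · (269/7 - 27) · 80 = 3200/7.
With the ceiling, 52 units are sold at 20 (assume they go to the highest-value buyers). The demand price at Q = 52 is 31, so CS = ½ · [(269/7 - 20) + (31 - 20)] · 52 = 5356/7.
Change in consumer surplus = 5356/7 - 3200/7 = 308.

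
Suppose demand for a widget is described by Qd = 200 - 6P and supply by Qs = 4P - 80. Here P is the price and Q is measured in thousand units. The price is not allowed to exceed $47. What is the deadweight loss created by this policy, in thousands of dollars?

0

Without the control the market clears where 200 - 6P = 4P - 80, i.e. P* = 28 and Q* = 32.
The ceiling of 47 is above the equilibrium price 28, so it is not binding; the market clears at P* = 28, Q* = 32.
Since the control does not bind, no trades are prevented and deadweight loss is zero.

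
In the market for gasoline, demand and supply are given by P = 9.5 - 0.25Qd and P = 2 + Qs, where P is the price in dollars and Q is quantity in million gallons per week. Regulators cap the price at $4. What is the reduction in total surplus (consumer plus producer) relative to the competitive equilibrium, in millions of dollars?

10

Rearranging demand gives Qd = 38 - 4P; rearranging supply gives Qs = P - 2. Equilibrium: 38 - 4P = P - 2, so 40 = 5P and P* = 8, Q* = 6.
Because the ceiling (4) lies below the market-clearing price, it is binding.
At P = 4: Qd = 38 - 4·4 = 22 and Qs = 4 - 2 = 2.
Quantity traded falls to 2. At Q = 2 the demand price is (38 - 2)/4 = 9 and the supply price is 2 + 2 = 4.
Deadweight loss = ½ · (9 - 4) · (6 - 2) = ½ · 5 · 4 = 10.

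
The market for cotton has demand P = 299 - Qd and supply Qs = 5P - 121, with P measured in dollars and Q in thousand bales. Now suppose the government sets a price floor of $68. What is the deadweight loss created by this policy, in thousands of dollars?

0

Rearranging demand gives Qd = 299 - P. Without the control the market clears where 299 - P = 5P - 121, i.e. P* = 70 and Q* = 229.
The floor of 68 is below the equilibrium price 70, so it is not binding; the market clears at P* = 70, Q* = 229.
Since the control does not bind, no trades are prevented and deadweight loss is zero.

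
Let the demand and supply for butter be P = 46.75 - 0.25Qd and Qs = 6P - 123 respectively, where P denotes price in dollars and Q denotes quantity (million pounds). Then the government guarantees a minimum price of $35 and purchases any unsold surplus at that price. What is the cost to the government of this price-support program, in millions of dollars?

1400

Rearranging demand gives Qd = 187 - 4P. In a free market, 187 - 4P = 6P - 123 gives the equilibrium P* = 31, Q* = 63.
Because the floor (35) lies above the market-clearing price, it is binding.
At P = 35: Qd = 187 - 4·35 = 47 and Qs = 6·35 - 123 = 87.
Surplus = Qs - Qd = 40.
Government expenditure = surplus × support price = 40 × 35 = 1400.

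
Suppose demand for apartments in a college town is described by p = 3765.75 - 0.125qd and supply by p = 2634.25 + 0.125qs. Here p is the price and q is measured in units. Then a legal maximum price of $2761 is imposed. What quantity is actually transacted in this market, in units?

Rearranging demand gives qd = 30126 - 8p; rearranging supply gives qs = 8p - 21074. Without the control the market clears where 30126 - 8p = 8p - 21074, i.e. p* = 3200 and q* = 4526.
Since 2761 < 3200, the ceiling is binding.
At p = 2761: qd = 30126 - 8·2761 = 8038 and qs = 8·2761 - 21074 = 1014.
The quantity actually transacted is the short side, supply: 1014.

1014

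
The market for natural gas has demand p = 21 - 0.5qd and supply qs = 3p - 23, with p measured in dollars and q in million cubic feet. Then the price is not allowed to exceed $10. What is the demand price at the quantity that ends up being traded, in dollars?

17.5

Rearranging demand gives qd = 42 - 2p. Without the control the market clears where 42 - 2p = 3p - 23, i.e. p* = 13 and q* = 16.
Because the ceiling (10) lies below the market-clearing price, it is binding.
At p = 10: qd = 42 - 2·10 = 22 and qs = 3·10 - 23 = 7.
Only 7 units reach the market. On the demand curve, the marginal buyer's willingness to pay at q = 7 is (42 - 7)/2 = 17.5.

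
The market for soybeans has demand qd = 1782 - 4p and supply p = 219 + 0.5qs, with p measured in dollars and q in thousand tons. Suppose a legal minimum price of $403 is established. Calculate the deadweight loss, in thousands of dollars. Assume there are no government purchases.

Rearranging supply gives qs = 2p - 438. Setting quantity demanded equal to quantity supplied, 1782 - 4p = 2p - 438, gives p* = 370 and q* = 302.
Since 403 > 370, the floor is binding.
At p = 403: qd = 1782 - 4·403 = 170 and qs = 2·403 - 438 = 368.
Quantity traded falls to 170. At q = 170 the demand price is (1782 - 170)/4 = 403 and the supply price is (438 + 170)/2 = 304.
Deadweight loss = ½ · (403 - 304) · (302 - 170) = ½ · 99 · 132 = 6534.

6534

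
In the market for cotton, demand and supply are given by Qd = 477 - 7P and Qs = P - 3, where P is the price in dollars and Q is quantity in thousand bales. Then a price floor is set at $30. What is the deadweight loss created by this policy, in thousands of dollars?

Setting quantity demanded equal to quantity supplied, 477 - 7P = P - 3, gives P* = 60 and Q* = 57.
Since 30 is below P* = 60, the floor does not bind and the free-market outcome prevails.
Since the control does not bind, no trades are prevented and deadweight loss is zero.

0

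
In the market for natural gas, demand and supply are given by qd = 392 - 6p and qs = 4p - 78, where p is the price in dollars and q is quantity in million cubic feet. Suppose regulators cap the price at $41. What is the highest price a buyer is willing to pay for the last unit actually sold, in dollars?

51

Equilibrium: 392 - 6p = 4p - 78, so 470 = 10p and p* = 47, q* = 110.
The ceiling of 41 is below the equilibrium price 47, so it binds.
At p = 41: qd = 392 - 6·41 = 146 and qs = 4·41 - 78 = 86.
Only 86 units reach the market. On the demand curve, the marginal buyer's willingness to pay at q = 86 is (392 - 86)/6 = 51.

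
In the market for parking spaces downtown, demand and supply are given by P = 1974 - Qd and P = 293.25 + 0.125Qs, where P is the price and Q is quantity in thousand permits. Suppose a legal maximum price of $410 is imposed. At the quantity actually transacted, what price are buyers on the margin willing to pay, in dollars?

1040

Rearranging demand gives Qd = 1974 - P; rearranging supply gives Qs = 8P - 2346. Without the control the market clears where 1974 - P = 8P - 2346, i.e. P* = 480 and Q* = 1494.
The ceiling of 410 is below the equilibrium price 480, so it binds.
At P = 410: Qd = 1974 - 410 = 1564 and Qs = 8·410 - 2346 = 934.
Only 934 units reach the market. On the demand curve, the marginal buyer's willingness to pay at Q = 934 is (1974 - 934) = 1040.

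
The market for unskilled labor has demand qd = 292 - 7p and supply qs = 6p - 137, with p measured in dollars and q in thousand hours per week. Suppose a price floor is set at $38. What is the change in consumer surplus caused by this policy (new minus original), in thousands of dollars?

-217.5

Setting quantity demanded equal to quantity supplied, 292 - 7p = 6p - 137, gives p* = 33 and q* = 61.
The floor of 38 is above the equilibrium price 33, so it binds.
At p = 38: qd = 292 - 7·38 = 26 and qs = 6·38 - 137 = 91.
Consumer surplus without the control is ½ · (292/7 - 33) · 61 = 3721/14.
With the floor, consumers buy 26 units at 38, so CS = ½ · (292/7 - 38) · 26 = 338/7.
Change in consumer surplus = 338/7 - 3721/14 = -217.5.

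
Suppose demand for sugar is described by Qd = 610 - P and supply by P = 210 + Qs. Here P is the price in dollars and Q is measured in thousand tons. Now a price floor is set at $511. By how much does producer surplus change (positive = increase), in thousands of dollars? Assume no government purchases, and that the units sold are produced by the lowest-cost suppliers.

Rearranging supply gives Qs = P - 210. Without the control the market clears where 610 - P = P - 210, i.e. P* = 410 and Q* = 200.
Since 511 > 410, the floor is binding.
At P = 511: Qd = 610 - 511 = 99 and Qs = 511 - 210 = 301.
Producer surplus without the control is ½ · (410 - 210) · 200 = 20000.
With the floor, 99 units are sold at 511. The supply price at Q = 99 is 309, so PS = ½ · [(511 - 210) + (511 - 309)] · 99 = 24898.5.
Change in producer surplus = 24898.5 - 20000 = 4898.5.

4898.5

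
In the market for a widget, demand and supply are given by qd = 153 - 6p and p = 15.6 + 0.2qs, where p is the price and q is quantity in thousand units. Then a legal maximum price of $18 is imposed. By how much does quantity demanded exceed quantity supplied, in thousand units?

Rearranging supply gives qs = 5p - 78. Equilibrium: 153 - 6p = 5p - 78, so 231 = 11p and p* = 21, q* = 27.
Because the ceiling (18) lies below the market-clearing price, it is binding.
At p = 18: qd = 153 - 6·18 = 45 and qs = 5·18 - 78 = 12.
Shortage = qd - qs = 45 - 12 = 33.

33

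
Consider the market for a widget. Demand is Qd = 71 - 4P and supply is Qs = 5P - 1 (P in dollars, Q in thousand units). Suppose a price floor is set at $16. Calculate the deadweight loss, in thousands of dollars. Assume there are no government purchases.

230.4

In a free market, 71 - 4P = 5P - 1 gives the equilibrium P* = 8, Q* = 39.
Because the floor (16) lies above the market-clearing price, it is binding.
At P = 16: Qd = 71 - 4·16 = 7 and Qs = 5·16 - 1 = 79.
Quantity traded falls to 7. At Q = 7 the demand price is (71 - 7)/4 = 16 and the supply price is (1 + 7)/5 = 1.6.
Deadweight loss = ½ · (16 - 1.6) · (39 - 7) = ½ · 14.4 · 32 = 230.4.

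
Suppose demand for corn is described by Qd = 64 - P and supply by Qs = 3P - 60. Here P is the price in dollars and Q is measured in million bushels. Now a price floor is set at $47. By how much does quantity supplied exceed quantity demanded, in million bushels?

64

Equilibrium: 64 - P = 3P - 60, so 124 = 4P and P* = 31, Q* = 33.
Because the floor (47) lies above the market-clearing price, it is binding.
At P = 47: Qd = 64 - 47 = 17 and Qs = 3·47 - 60 = 81.
Surplus = Qs - Qd = 81 - 17 = 64.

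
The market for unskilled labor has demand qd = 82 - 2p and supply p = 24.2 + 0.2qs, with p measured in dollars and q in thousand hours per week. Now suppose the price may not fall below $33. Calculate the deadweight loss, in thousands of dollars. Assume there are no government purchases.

Rearranging supply gives qs = 5p - 121. In a free market, 82 - 2p = 5p - 121 gives the equilibrium p* = 29, q* = 24.
Because the floor (33) lies above the market-clearing price, it is binding.
At p = 33: qd = 82 - 2·33 = 16 and qs = 5·33 - 121 = 44.
Quantity traded falls to 16. At q = 16 the demand price is (82 - 16)/2 = 33 and the supply price is (121 + 16)/5 = 27.4.
Deadweight loss = ½ · (33 - 27.4) · (24 - 16) = ½ · 5.6 · 8 = 22.4.

22.4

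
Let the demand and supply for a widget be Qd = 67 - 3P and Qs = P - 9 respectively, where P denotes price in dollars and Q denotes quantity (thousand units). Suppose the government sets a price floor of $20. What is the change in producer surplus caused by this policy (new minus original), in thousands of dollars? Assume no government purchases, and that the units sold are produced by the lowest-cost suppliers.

Equilibrium: 67 - 3P = P - 9, so 76 = 4P and P* = 19, Q* = 10.
Because the floor (20) lies above the market-clearing price, it is binding.
At P = 20: Qd = 67 - 3·20 = 7 and Qs = 20 - 9 = 11.
Producer surplus without the control is ½ · (19 - 9) · 10 = 50.
With the floor, 7 units are sold at 20. The supply price at Q = 7 is 16, so PS = ½ · [(20 - 9) + (20 - 16)] · 7 = 52.5.
Change in producer surplus = 52.5 - 50 = 2.5.

2.5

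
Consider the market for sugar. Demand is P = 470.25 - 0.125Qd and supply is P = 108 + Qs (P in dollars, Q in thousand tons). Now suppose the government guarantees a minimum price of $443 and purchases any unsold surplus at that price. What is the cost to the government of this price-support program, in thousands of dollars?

Rearranging demand gives Qd = 3762 - 8P; rearranging supply gives Qs = P - 108. Without the control the market clears where 3762 - 8P = P - 108, i.e. P* = 430 and Q* = 322.
The floor of 443 is above the equilibrium price 430, so it binds.
At P = 443: Qd = 3762 - 8·443 = 218 and Qs = 443 - 108 = 335.
Surplus = Qs - Qd = 117.
Government expenditure = surplus × support price = 117 × 443 = 51831.

51831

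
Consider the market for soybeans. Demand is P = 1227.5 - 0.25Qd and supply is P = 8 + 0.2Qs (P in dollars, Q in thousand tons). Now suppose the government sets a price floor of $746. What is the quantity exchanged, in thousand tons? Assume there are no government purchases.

1926

Rearranging demand gives Qd = 4910 - 4P; rearranging supply gives Qs = 5P - 40. Without the control the market clears where 4910 - 4P = 5P - 40, i.e. P* = 550 and Q* = 2710.
The floor of 746 is above the equilibrium price 550, so it binds.
At P = 746: Qd = 4910 - 4·746 = 1926 and Qs = 5·746 - 40 = 3690.
The quantity actually transacted is the short side, demand: 1926.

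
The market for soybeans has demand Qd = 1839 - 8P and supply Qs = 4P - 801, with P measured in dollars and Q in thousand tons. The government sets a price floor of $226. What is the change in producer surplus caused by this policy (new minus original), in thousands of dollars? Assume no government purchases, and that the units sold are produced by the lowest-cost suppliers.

-102

In a free market, 1839 - 8P = 4P - 801 gives the equilibrium P* = 220, Q* = 79.
The floor of 226 is above the equilibrium price 220, so it binds.
At P = 226: Qd = 1839 - 8·226 = 31 and Qs = 4·226 - 801 = 103.
Producer surplus without the control is ½ · (220 - 200.25) · 79 = 780.125.
With the floor, 31 units are sold at 226. The supply price at Q = 31 is 208, so PS = ½ · [(226 - 200.25) + (226 - 208)] · 31 = 678.125.
Change in producer surplus = 678.125 - 780.125 = -102.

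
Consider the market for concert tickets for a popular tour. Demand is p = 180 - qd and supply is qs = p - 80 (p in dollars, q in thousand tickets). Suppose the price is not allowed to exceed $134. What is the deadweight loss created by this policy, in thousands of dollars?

0

Rearranging demand gives qd = 180 - p. Setting quantity demanded equal to quantity supplied, 180 - p = p - 80, gives p* = 130 and q* = 50.
The ceiling of 134 is above the equilibrium price 130, so it is not binding; the market clears at p* = 130, q* = 50.
Since the control does not bind, no trades are prevented and deadweight loss is zero.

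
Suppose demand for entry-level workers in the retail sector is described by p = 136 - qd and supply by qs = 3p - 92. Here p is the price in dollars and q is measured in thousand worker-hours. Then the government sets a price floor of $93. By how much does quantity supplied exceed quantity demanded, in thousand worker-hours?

Rearranging demand gives qd = 136 - p. Without the control the market clears where 136 - p = 3p - 92, i.e. p* = 57 and q* = 79.
Because the floor (93) lies above the market-clearing price, it is binding.
At p = 93: qd = 136 - 93 = 43 and qs = 3·93 - 92 = 187.
Surplus = qs - qd = 187 - 43 = 144.

144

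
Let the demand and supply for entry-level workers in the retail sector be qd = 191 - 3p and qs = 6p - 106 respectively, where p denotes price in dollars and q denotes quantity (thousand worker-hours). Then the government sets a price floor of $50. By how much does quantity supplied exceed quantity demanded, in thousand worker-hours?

Setting quantity demanded equal to quantity supplied, 191 - 3p = 6p - 106, gives p* = 33 and q* = 92.
Because the floor (50) lies above the market-clearing price, it is binding.
At p = 50: qd = 191 - 3·50 = 41 and qs = 6·50 - 106 = 194.
Surplus = qs - qd = 194 - 41 = 153.

153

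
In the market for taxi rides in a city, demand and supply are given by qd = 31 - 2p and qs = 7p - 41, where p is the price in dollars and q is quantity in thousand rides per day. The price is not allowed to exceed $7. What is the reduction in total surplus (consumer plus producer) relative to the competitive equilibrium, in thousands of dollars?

Without the control the market clears where 31 - 2p = 7p - 41, i.e. p* = 8 and q* = 15.
Since 7 < 8, the ceiling is binding.
At p = 7: qd = 31 - 2·7 = 17 and qs = 7·7 - 41 = 8.
Quantity traded falls to 8. At q = 8 the demand price is (31 - 8)/2 = 11.5 and the supply price is (41 + 8)/7 = 7.
Deadweight loss = ½ · (11.5 - 7) · (15 - 8) = ½ · 4.5 · 7 = 15.75.

15.75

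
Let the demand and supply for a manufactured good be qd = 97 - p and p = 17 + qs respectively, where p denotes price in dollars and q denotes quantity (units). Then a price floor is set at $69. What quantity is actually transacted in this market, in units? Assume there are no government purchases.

Rearranging supply gives qs = p - 17. Setting quantity demanded equal to quantity supplied, 97 - p = p - 17, gives p* = 57 and q* = 40.
Because the floor (69) lies above the market-clearing price, it is binding.
At p = 69: qd = 97 - 69 = 28 and qs = 69 - 17 = 52.
The quantity actually transacted is the short side, demand: 28.

28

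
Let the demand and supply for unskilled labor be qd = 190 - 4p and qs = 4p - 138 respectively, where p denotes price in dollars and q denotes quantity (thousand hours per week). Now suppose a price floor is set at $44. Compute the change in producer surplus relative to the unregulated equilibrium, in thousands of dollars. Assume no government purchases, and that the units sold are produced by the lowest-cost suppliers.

Equilibrium: 190 - 4p = 4p - 138, so 328 = 8p and p* = 41, q* = 26.
Because the floor (44) lies above the market-clearing price, it is binding.
At p = 44: qd = 190 - 4·44 = 14 and qs = 4·44 - 138 = 38.
Producer surplus without the control is ½ · (41 - 34.5) · 26 = 84.5.
With the floor, 14 units are sold at 44. The supply price at q = 14 is 38, so PS = ½ · [(44 - 34.5) + (44 - 38)] · 14 = 108.5.
Change in producer surplus = 108.5 - 84.5 = 24.

24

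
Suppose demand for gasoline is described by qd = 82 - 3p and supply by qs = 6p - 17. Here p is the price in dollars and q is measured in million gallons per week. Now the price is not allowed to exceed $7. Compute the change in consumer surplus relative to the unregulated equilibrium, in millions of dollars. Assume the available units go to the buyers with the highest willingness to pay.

Setting quantity demanded equal to quantity supplied, 82 - 3p = 6p - 17, gives p* = 11 and q* = 49.
The ceiling of 7 is below the equilibrium price 11, so it binds.
At p = 7: qd = 82 - 3·7 = 61 and qs = 6·7 - 17 = 25.
Consumer surplus without the control is ½ · (82/3 - 11) · 49 = 2401/6.
With the ceiling, 25 units are sold at 7 (assume they go to the highest-value buyers). The demand price at q = 25 is 19, so CS = ½ · [(82/3 - 7) + (19 - 7)] · 25 = 2425/6.
Change in consumer surplus = 2425/6 - 2401/6 = 4.

4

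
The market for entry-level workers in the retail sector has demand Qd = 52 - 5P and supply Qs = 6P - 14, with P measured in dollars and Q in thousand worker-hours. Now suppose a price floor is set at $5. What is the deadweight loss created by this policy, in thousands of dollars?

In a free market, 52 - 5P = 6P - 14 gives the equilibrium P* = 6, Q* = 22.
Since 5 is below P* = 6, the floor does not bind and the free-market outcome prevails.
Since the control does not bind, no trades are prevented and deadweight loss is zero.

0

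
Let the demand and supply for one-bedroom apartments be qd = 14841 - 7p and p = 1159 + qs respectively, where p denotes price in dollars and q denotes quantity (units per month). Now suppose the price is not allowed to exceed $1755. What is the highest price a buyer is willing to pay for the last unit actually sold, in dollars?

Rearranging supply gives qs = p - 1159. Setting quantity demanded equal to quantity supplied, 14841 - 7p = p - 1159, gives p* = 2000 and q* = 841.
The ceiling of 1755 is below the equilibrium price 2000, so it binds.
At p = 1755: qd = 14841 - 7·1755 = 2556 and qs = 1755 - 1159 = 596.
Only 596 units reach the market. On the demand curve, the marginal buyer's willingness to pay at q = 596 is (14841 - 596)/7 = 2035.

2035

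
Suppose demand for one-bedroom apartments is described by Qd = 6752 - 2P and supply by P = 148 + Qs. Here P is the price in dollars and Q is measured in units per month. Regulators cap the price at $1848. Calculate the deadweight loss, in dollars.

153228

Rearranging supply gives Qs = P - 148. Equilibrium: 6752 - 2P = P - 148, so 6900 = 3P and P* = 2300, Q* = 2152.
Because the ceiling (1848) lies below the market-clearing price, it is binding.
At P = 1848: Qd = 6752 - 2·1848 = 3056 and Qs = 1848 - 148 = 1700.
Quantity traded falls to 1700. At Q = 1700 the demand price is (6752 - 1700)/2 = 2526 and the supply price is 148 + 1700 = 1848.
Deadweight loss = ½ · (2526 - 1848) · (2152 - 1700) = ½ · 678 · 452 = 153228.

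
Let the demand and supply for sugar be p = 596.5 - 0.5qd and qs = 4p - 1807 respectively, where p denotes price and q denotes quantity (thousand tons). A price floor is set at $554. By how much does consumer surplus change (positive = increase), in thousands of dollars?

-7506

Rearranging demand gives qd = 1193 - 2p. In a free market, 1193 - 2p = 4p - 1807 gives the equilibrium p* = 500, q* = 193.
Because the floor (554) lies above the market-clearing price, it is binding.
At p = 554: qd = 1193 - 2·554 = 85 and qs = 4·554 - 1807 = 409.
Consumer surplus without the control is ½ · (596.5 - 500) · 193 = 9312.25.
With the floor, consumers buy 85 units at 554, so CS = ½ · (596.5 - 554) · 85 = 1806.25.
Change in consumer surplus = 1806.25 - 9312.25 = -7506.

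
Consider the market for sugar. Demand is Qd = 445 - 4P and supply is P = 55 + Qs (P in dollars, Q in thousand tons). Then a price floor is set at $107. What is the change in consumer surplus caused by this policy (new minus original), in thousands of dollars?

-217

Rearranging supply gives Qs = P - 55. Setting quantity demanded equal to quantity supplied, 445 - 4P = P - 55, gives P* = 100 and Q* = 45.
Because the floor (107) lies above the market-clearing price, it is binding.
At P = 107: Qd = 445 - 4·107 = 17 and Qs = 107 - 55 = 52.
Consumer surplus without the control is ½ · (111.25 - 100) · 45 = 253.125.
With the floor, consumers buy 17 units at 107, so CS = ½ · (111.25 - 107) · 17 = 36.125.
Change in consumer surplus = 36.125 - 253.125 = -217.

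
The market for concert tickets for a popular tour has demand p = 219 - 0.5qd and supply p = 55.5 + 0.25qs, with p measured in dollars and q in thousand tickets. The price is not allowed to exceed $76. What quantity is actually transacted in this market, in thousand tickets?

82

Rearranging demand gives qd = 438 - 2p; rearranging supply gives qs = 4p - 222. In a free market, 438 - 2p = 4p - 222 gives the equilibrium p* = 110, q* = 218.
Because the ceiling (76) lies below the market-clearing price, it is binding.
At p = 76: qd = 438 - 2·76 = 286 and qs = 4·76 - 222 = 82.
The quantity actually transacted is the short side, supply: 82.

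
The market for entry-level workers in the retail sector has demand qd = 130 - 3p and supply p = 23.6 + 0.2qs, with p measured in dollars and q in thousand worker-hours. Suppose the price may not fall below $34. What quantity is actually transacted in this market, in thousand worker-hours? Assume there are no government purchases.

Rearranging supply gives qs = 5p - 118. Equilibrium: 130 - 3p = 5p - 118, so 248 = 8p and p* = 31, q* = 37.
Since 34 > 31, the floor is binding.
At p = 34: qd = 130 - 3·34 = 28 and qs = 5·34 - 118 = 52.
The quantity actually transacted is the short side, demand: 28.

28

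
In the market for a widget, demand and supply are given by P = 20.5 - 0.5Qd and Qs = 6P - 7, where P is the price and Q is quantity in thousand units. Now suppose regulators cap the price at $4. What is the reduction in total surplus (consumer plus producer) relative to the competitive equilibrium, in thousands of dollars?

48

Rearranging demand gives Qd = 41 - 2P. Equilibrium: 41 - 2P = 6P - 7, so 48 = 8P and P* = 6, Q* = 29.
The ceiling of 4 is below the equilibrium price 6, so it binds.
At P = 4: Qd = 41 - 2·4 = 33 and Qs = 6·4 - 7 = 17.
Quantity traded falls to 17. At Q = 17 the demand price is (41 - 17)/2 = 12 and the supply price is (7 + 17)/6 = 4.
Deadweight loss = ½ · (12 - 4) · (29 - 17) = ½ · 8 · 12 = 48.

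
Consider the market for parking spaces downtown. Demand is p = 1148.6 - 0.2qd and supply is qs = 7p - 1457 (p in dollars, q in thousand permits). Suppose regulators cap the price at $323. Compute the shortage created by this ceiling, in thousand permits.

Rearranging demand gives qd = 5743 - 5p. Without the control the market clears where 5743 - 5p = 7p - 1457, i.e. p* = 600 and q* = 2743.
Because the ceiling (323) lies below the market-clearing price, it is binding.
At p = 323: qd = 5743 - 5·323 = 4128 and qs = 7·323 - 1457 = 804.
Shortage = qd - qs = 4128 - 804 = 3324.

3324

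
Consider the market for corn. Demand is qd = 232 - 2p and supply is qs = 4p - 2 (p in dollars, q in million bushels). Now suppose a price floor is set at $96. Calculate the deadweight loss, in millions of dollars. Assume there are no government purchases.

Setting quantity demanded equal to quantity supplied, 232 - 2p = 4p - 2, gives p* = 39 and q* = 154.
The floor of 96 is above the equilibrium price 39, so it binds.
At p = 96: qd = 232 - 2·96 = 40 and qs = 4·96 - 2 = 382.
Quantity traded falls to 40. At q = 40 the demand price is (232 - 40)/2 = 96 and the supply price is (2 + 40)/4 = 10.5.
Deadweight loss = ½ · (96 - 10.5) · (154 - 40) = ½ · 85.5 · 114 = 4873.5.

4873.5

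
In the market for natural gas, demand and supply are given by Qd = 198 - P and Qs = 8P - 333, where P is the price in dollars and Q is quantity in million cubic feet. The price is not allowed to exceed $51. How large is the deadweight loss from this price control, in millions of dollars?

2304

Setting quantity demanded equal to quantity supplied, 198 - P = 8P - 333, gives P* = 59 and Q* = 139.
Since 51 < 59, the ceiling is binding.
At P = 51: Qd = 198 - 51 = 147 and Qs = 8·51 - 333 = 75.
Quantity traded falls to 75. At Q = 75 the demand price is 198 - 75 = 123 and the supply price is (333 + 75)/8 = 51.
Deadweight loss = ½ · (123 - 51) · (139 - 75) = ½ · 72 · 64 = 2304.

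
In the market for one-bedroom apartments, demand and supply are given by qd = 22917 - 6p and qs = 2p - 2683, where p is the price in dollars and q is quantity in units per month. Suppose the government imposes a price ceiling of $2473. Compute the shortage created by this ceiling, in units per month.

5816

In a free market, 22917 - 6p = 2p - 2683 gives the equilibrium p* = 3200, q* = 3717.
The ceiling of 2473 is below the equilibrium price 3200, so it binds.
At p = 2473: qd = 22917 - 6·2473 = 8079 and qs = 2·2473 - 2683 = 2263.
Shortage = qd - qs = 8079 - 2263 = 5816.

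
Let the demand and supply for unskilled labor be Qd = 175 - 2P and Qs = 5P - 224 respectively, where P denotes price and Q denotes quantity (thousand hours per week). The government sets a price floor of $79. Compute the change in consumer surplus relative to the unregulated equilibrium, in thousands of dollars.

Setting quantity demanded equal to quantity supplied, 175 - 2P = 5P - 224, gives P* = 57 and Q* = 61.
Since 79 > 57, the floor is binding.
At P = 79: Qd = 175 - 2·79 = 17 and Qs = 5·79 - 224 = 171.
Consumer surplus without the control is ½ · (87.5 - 57) · 61 = 930.25.
With the floor, consumers buy 17 units at 79, so CS = ½ · (87.5 - 79) · 17 = 72.25.
Change in consumer surplus = 72.25 - 930.25 = -858.

-858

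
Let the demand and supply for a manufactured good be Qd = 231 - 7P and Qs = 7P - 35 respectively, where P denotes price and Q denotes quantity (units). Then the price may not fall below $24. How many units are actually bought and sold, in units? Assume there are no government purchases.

Setting quantity demanded equal to quantity supplied, 231 - 7P = 7P - 35, gives P* = 19 and Q* = 98.
The floor of 24 is above the equilibrium price 19, so it binds.
At P = 24: Qd = 231 - 7·24 = 63 and Qs = 7·24 - 35 = 133.
The quantity actually transacted is the short side, demand: 63.

63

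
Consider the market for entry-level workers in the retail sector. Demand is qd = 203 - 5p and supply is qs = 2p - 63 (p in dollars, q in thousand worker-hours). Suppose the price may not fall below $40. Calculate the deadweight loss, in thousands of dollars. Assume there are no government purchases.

Equilibrium: 203 - 5p = 2p - 63, so 266 = 7p and p* = 38, q* = 13.
Because the floor (40) lies above the market-clearing price, it is binding.
At p = 40: qd = 203 - 5·40 = 3 and qs = 2·40 - 63 = 17.
Quantity traded falls to 3. At q = 3 the demand price is (203 - 3)/5 = 40 and the supply price is (63 + 3)/2 = 33.
Deadweight loss = ½ · (40 - 33) · (13 - 3) = ½ · 7 · 10 = 35.

35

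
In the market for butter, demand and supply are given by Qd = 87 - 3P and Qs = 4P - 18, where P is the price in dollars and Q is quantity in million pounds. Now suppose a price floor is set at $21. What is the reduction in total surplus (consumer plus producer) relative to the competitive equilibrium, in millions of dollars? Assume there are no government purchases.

Setting quantity demanded equal to quantity supplied, 87 - 3P = 4P - 18, gives P* = 15 and Q* = 42.
The floor of 21 is above the equilibrium price 15, so it binds.
At P = 21: Qd = 87 - 3·21 = 24 and Qs = 4·21 - 18 = 66.
Quantity traded falls to 24. At Q = 24 the demand price is (87 - 24)/3 = 21 and the supply price is (18 + 24)/4 = 10.5.
Deadweight loss = ½ · (21 - 10.5) · (42 - 24) = ½ · 10.5 · 18 = 94.5.

94.5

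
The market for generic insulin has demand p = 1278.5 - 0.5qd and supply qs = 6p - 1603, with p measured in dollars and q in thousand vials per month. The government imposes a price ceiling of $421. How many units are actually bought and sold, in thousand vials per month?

Rearranging demand gives qd = 2557 - 2p. Equilibrium: 2557 - 2p = 6p - 1603, so 4160 = 8p and p* = 520, q* = 1517.
Because the ceiling (421) lies below the market-clearing price, it is binding.
At p = 421: qd = 2557 - 2·421 = 1715 and qs = 6·421 - 1603 = 923.
The quantity actually transacted is the short side, supply: 923.

923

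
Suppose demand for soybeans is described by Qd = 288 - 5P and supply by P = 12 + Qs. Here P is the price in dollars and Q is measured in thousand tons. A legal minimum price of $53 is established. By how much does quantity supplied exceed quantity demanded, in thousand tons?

18

Rearranging supply gives Qs = P - 12. Equilibrium: 288 - 5P = P - 12, so 300 = 6P and P* = 50, Q* = 38.
Since 53 > 50, the floor is binding.
At P = 53: Qd = 288 - 5·53 = 23 and Qs = 53 - 12 = 41.
Surplus = Qs - Qd = 41 - 23 = 18.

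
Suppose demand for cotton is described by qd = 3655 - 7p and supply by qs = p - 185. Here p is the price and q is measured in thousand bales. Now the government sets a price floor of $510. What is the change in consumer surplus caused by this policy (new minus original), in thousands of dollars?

Equilibrium: 3655 - 7p = p - 185, so 3840 = 8p and p* = 480, q* = 295.
Since 510 > 480, the floor is binding.
At p = 510: qd = 3655 - 7·510 = 85 and qs = 510 - 185 = 325.
Consumer surplus without the control is ½ · (3655/7 - 480) · 295 = 87025/14.
With the floor, consumers buy 85 units at 510, so CS = ½ · (3655/7 - 510) · 85 = 7225/14.
Change in consumer surplus = 7225/14 - 87025/14 = -5700.

-5700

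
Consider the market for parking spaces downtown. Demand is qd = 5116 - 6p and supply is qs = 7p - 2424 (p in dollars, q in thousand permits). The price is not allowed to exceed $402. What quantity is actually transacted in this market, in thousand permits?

390

In a free market, 5116 - 6p = 7p - 2424 gives the equilibrium p* = 580, q* = 1636.
Because the ceiling (402) lies below the market-clearing price, it is binding.
At p = 402: qd = 5116 - 6·402 = 2704 and qs = 7·402 - 2424 = 390.
The quantity actually transacted is the short side, supply: 390.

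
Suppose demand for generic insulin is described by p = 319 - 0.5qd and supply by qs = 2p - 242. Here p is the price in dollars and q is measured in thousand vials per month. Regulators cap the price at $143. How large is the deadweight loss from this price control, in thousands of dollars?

Rearranging demand gives qd = 638 - 2p. Without the control the market clears where 638 - 2p = 2p - 242, i.e. p* = 220 and q* = 198.
The ceiling of 143 is below the equilibrium price 220, so it binds.
At p = 143: qd = 638 - 2·143 = 352 and qs = 2·143 - 242 = 44.
Quantity traded falls to 44. At q = 44 the demand price is (638 - 44)/2 = 297 and the supply price is (242 + 44)/2 = 143.
Deadweight loss = ½ · (297 - 143) · (198 - 44) = ½ · 154 · 154 = 11858.

11858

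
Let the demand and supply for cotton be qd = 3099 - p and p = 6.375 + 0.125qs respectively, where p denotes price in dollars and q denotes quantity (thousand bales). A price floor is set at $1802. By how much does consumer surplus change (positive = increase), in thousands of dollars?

-2937396

Rearranging supply gives qs = 8p - 51. Without the control the market clears where 3099 - p = 8p - 51, i.e. p* = 350 and q* = 2749.
The floor of 1802 is above the equilibrium price 350, so it binds.
At p = 1802: qd = 3099 - 1802 = 1297 and qs = 8·1802 - 51 = 14365.
Consumer surplus without the control is ½ · (3099 - 350) · 2749 = 3778500.5.
With the floor, consumers buy 1297 units at 1802, so CS = ½ · (3099 - 1802) · 1297 = 841104.5.
Change in consumer surplus = 841104.5 - 3778500.5 = -2937396.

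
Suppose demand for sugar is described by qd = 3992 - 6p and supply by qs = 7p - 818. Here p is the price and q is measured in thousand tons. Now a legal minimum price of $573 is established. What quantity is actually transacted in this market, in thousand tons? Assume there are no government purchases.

Equilibrium: 3992 - 6p = 7p - 818, so 4810 = 13p and p* = 370, q* = 1772.
The floor of 573 is above the equilibrium price 370, so it binds.
At p = 573: qd = 3992 - 6·573 = 554 and qs = 7·573 - 818 = 3193.
The quantity actually transacted is the short side, demand: 554.

554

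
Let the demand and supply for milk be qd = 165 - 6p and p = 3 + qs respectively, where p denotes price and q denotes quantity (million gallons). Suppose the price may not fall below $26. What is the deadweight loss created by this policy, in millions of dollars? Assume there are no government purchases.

84

Rearranging supply gives qs = p - 3. Setting quantity demanded equal to quantity supplied, 165 - 6p = p - 3, gives p* = 24 and q* = 21.
Since 26 > 24, the floor is binding.
At p = 26: qd = 165 - 6·26 = 9 and qs = 26 - 3 = 23.
Quantity traded falls to 9. At q = 9 the demand price is (165 - 9)/6 = 26 and the supply price is 3 + 9 = 12.
Deadweight loss = ½ · (26 - 12) · (21 - 9) = ½ · 14 · 12 = 84.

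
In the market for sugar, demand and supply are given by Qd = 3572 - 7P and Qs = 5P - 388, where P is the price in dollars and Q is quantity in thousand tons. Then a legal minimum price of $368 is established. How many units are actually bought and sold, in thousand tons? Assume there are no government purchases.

Without the control the market clears where 3572 - 7P = 5P - 388, i.e. P* = 330 and Q* = 1262.
Because the floor (368) lies above the market-clearing price, it is binding.
At P = 368: Qd = 3572 - 7·368 = 996 and Qs = 5·368 - 388 = 1452.
The quantity actually transacted is the short side, demand: 996.

996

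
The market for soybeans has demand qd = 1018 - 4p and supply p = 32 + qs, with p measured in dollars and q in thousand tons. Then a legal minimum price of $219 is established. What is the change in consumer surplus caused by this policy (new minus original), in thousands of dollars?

Rearranging supply gives qs = p - 32. In a free market, 1018 - 4p = p - 32 gives the equilibrium p* = 210, q* = 178.
Because the floor (219) lies above the market-clearing price, it is binding.
At p = 219: qd = 1018 - 4·219 = 142 and qs = 219 - 32 = 187.
Consumer surplus without the control is ½ · (254.5 - 210) · 178 = 3960.5.
With the floor, consumers buy 142 units at 219, so CS = ½ · (254.5 - 219) · 142 = 2520.5.
Change in consumer surplus = 2520.5 - 3960.5 = -1440.

-1440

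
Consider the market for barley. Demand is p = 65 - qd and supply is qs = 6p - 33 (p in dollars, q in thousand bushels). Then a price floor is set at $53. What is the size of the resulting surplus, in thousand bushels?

Rearranging demand gives qd = 65 - p. Without the control the market clears where 65 - p = 6p - 33, i.e. p* = 14 and q* = 51.
The floor of 53 is above the equilibrium price 14, so it binds.
At p = 53: qd = 65 - 53 = 12 and qs = 6·53 - 33 = 285.
Surplus = qs - qd = 285 - 12 = 273.

273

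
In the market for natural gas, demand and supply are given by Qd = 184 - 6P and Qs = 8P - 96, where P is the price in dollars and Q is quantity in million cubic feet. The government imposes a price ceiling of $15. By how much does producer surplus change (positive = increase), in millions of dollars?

Without the control the market clears where 184 - 6P = 8P - 96, i.e. P* = 20 and Q* = 64.
Because the ceiling (15) lies below the market-clearing price, it is binding.
At P = 15: Qd = 184 - 6·15 = 94 and Qs = 8·15 - 96 = 24.
Producer surplus without the control is ½ · (20 - 12) · 64 = 256.
With the ceiling, producers sell 24 units at 15, so PS = ½ · (15 - 12) · 24 = 36.
Change in producer surplus = 36 - 256 = -220.

-220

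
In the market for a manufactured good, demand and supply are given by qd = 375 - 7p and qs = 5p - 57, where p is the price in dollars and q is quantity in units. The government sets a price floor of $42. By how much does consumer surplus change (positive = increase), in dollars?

-612

Setting quantity demanded equal to quantity supplied, 375 - 7p = 5p - 57, gives p* = 36 and q* = 123.
Since 42 > 36, the floor is binding.
At p = 42: qd = 375 - 7·42 = 81 and qs = 5·42 - 57 = 153.
Consumer surplus without the control is ½ · (375/7 - 36) · 123 = 15129/14.
With the floor, consumers buy 81 units at 42, so CS = ½ · (375/7 - 42) · 81 = 6561/14.
Change in consumer surplus = 6561/14 - 15129/14 = -612.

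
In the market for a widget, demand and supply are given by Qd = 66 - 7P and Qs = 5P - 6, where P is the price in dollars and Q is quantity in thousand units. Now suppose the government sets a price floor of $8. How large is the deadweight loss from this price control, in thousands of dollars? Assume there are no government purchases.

33.6

Equilibrium: 66 - 7P = 5P - 6, so 72 = 12P and P* = 6, Q* = 24.
The floor of 8 is above the equilibrium price 6, so it binds.
At P = 8: Qd = 66 - 7·8 = 10 and Qs = 5·8 - 6 = 34.
Quantity traded falls to 10. At Q = 10 the demand price is (66 - 10)/7 = 8 and the supply price is (6 + 10)/5 = 3.2.
Deadweight loss = ½ · (8 - 3.2) · (24 - 10) = ½ · 4.8 · 14 = 33.6.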